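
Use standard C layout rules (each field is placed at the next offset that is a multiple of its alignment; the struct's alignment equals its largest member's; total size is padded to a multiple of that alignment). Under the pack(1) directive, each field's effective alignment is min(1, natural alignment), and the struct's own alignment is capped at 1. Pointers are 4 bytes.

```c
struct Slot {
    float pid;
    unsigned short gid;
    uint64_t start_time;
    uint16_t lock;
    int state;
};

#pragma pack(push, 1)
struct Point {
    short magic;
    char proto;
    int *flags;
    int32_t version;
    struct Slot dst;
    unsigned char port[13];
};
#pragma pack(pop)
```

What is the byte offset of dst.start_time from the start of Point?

19

Slot: @0: pid [4B, align 4] → 4; @4: gid [2B, align 2] → 6; +2 pad (align 8); @8: start_time [8B, align 8] → 16; @16: lock [2B, align 2] → 18; +2 pad (align 4); @20: state [4B, align 4] → 24; size 24, align 8
@0: magic [2B, align 1] → 2
@2: proto [1B, align 1] → 3
@3: flags [4B, align 1] → 7
@7: version [4B, align 1] → 11
@11: dst [24B, align 1] → 35
within Slot: start_time at 8
11 + 8 = 19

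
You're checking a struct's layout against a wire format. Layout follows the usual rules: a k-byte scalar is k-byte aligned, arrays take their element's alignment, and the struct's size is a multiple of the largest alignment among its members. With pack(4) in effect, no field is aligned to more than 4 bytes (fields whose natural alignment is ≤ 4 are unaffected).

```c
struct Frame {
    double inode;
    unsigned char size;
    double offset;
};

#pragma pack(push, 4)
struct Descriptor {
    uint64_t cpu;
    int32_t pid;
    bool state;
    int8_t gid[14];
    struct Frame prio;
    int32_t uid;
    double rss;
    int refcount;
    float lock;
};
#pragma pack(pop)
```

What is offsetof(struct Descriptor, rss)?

Frame: 0..8  inode  (8B, 8-aligned); 8..9  size  (1B, 1-aligned); 9..16  -- padding (7B); 16..24  offset  (8B, 8-aligned); sizeof = 24, alignof = 8
0..8  cpu  (8B, 4-aligned)
8..12  pid  (4B, 4-aligned)
12..13  state  (1B, 1-aligned)
13..27  gid  (14B, 1-aligned)
27..28  -- padding (1B)
28..52  prio  (24B, 4-aligned)
52..56  uid  (4B, 4-aligned)
56..64  rss  (8B, 4-aligned)

56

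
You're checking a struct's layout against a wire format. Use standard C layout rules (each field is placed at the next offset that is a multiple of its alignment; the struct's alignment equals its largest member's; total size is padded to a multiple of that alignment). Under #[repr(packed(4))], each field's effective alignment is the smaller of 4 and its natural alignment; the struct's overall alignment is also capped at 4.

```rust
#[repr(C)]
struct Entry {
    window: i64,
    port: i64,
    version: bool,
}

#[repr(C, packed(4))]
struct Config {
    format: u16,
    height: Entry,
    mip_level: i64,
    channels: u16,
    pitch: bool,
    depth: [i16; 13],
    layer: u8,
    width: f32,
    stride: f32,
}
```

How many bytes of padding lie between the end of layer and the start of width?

1

Entry: window at 0 (size 8, align 8) → ends 8; port at 8 (size 8, align 8) → ends 16; version at 16 (size 1, align 1) → ends 17; tail pad 7 to reach multiple of 8; total 24 bytes, alignment 8
format at 0 (size 2, align 2) → ends 2
pad 2 to align 4 for height
height at 4 (size 24, align 4) → ends 28
mip_level at 28 (size 8, align 4) → ends 36
channels at 36 (size 2, align 2) → ends 38
pitch at 38 (size 1, align 1) → ends 39
pad 1 to align 2 for depth
depth at 40 (size 26, align 2) → ends 66
layer at 66 (size 1, align 1) → ends 67
pad 1 to align 4 for width
width at 68 (size 4, align 4) → ends 72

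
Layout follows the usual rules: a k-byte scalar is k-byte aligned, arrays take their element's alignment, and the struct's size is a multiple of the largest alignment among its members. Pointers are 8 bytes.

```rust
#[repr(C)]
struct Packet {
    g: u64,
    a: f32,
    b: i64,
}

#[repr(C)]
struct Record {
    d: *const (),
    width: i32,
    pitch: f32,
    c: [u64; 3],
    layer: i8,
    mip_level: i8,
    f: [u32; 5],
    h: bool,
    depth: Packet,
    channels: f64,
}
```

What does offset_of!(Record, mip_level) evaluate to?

41

Packet: @0: g [8B, align 8] → 8; @8: a [4B, align 4] → 12; +4 pad (align 8); @16: b [8B, align 8] → 24; size 24, align 8
@0: d [8B, align 8] → 8
@8: width [4B, align 4] → 12
@12: pitch [4B, align 4] → 16
@16: c [24B, align 8] → 40
@40: layer [1B, align 1] → 41
@41: mip_level [1B, align 1] → 42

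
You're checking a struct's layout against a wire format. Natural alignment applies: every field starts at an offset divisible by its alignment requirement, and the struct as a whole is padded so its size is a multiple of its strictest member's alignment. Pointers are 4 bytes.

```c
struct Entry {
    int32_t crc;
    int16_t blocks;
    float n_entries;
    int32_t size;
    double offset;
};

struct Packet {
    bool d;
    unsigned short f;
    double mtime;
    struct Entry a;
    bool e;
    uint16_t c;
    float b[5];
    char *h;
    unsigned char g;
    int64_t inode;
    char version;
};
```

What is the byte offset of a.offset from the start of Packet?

Entry: 0..4  crc  (4B, 4-aligned); 4..6  blocks  (2B, 2-aligned); 6..8  -- padding (2B); 8..12  n_entries  (4B, 4-aligned); 12..16  size  (4B, 4-aligned); 16..24  offset  (8B, 8-aligned); sizeof = 24, alignof = 8
0..1  d  (1B, 1-aligned)
1..2  -- padding (1B)
2..4  f  (2B, 2-aligned)
4..8  -- padding (4B)
8..16  mtime  (8B, 8-aligned)
16..40  a  (24B, 8-aligned)
within Entry: offset at 16
16 + 16 = 32

32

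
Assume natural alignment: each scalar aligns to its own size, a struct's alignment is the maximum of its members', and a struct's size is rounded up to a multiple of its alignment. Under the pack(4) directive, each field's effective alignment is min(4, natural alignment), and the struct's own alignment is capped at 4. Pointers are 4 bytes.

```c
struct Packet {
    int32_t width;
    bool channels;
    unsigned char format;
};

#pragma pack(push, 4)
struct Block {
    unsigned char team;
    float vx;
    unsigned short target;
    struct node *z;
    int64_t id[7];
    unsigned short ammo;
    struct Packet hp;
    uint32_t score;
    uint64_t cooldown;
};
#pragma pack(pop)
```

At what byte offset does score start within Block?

84

Packet: @0: width [4B, align 4] → 4; @4: channels [1B, align 1] → 5; @5: format [1B, align 1] → 6; +2 tail pad (align 4); size 8, align 4
@0: team [1B, align 1] → 1
+3 pad (align 4)
@4: vx [4B, align 4] → 8
@8: target [2B, align 2] → 10
+2 pad (align 4)
@12: z [4B, align 4] → 16
@16: id [56B, align 4] → 72
@72: ammo [2B, align 2] → 74
+2 pad (align 4)
@76: hp [8B, align 4] → 84
@84: score [4B, align 4] → 88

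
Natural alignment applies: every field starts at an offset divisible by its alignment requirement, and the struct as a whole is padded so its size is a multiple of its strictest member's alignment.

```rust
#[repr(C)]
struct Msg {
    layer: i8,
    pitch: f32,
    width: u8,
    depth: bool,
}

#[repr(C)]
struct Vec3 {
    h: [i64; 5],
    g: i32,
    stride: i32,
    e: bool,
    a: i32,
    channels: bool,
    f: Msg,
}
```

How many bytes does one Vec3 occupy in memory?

Msg: layer at 0 (size 1, align 1) → ends 1; pad 3 to align 4 for pitch; pitch at 4 (size 4, align 4) → ends 8; width at 8 (size 1, align 1) → ends 9; depth at 9 (size 1, align 1) → ends 10; tail pad 2 to reach multiple of 4; total 12 bytes, alignment 4
h at 0 (size 40, align 8) → ends 40
g at 40 (size 4, align 4) → ends 44
stride at 44 (size 4, align 4) → ends 48
e at 48 (size 1, align 1) → ends 49
pad 3 to align 4 for a
a at 52 (size 4, align 4) → ends 56
channels at 56 (size 1, align 1) → ends 57
pad 3 to align 4 for f
f at 60 (size 12, align 4) → ends 72
total 72 bytes, alignment 8

72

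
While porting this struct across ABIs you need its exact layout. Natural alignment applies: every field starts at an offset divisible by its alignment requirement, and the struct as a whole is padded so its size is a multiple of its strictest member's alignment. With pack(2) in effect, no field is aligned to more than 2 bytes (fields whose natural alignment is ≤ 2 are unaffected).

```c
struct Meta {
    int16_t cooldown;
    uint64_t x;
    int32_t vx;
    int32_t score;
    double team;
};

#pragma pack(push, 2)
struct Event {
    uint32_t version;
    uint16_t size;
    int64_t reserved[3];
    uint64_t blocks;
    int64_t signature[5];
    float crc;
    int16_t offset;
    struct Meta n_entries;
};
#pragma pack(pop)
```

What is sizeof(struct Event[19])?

2204

Meta: @0: cooldown [2B, align 2] → 2; +6 pad (align 8); @8: x [8B, align 8] → 16; @16: vx [4B, align 4] → 20; @20: score [4B, align 4] → 24; @24: team [8B, align 8] → 32; size 32, align 8
@0: version [4B, align 2] → 4
@4: size [2B, align 2] → 6
@6: reserved [24B, align 2] → 30
@30: blocks [8B, align 2] → 38
@38: signature [40B, align 2] → 78
@78: crc [4B, align 2] → 82
@82: offset [2B, align 2] → 84
@84: n_entries [32B, align 2] → 116
size 116, align 2
array of 19: 19 × 116 = 2204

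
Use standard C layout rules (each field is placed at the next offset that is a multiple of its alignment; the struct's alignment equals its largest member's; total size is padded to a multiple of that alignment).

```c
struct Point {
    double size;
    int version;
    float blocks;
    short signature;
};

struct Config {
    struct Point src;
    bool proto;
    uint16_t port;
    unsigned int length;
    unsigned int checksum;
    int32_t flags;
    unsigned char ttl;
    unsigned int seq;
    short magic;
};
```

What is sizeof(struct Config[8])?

Point: size at 0 (size 8, align 8) → ends 8; version at 8 (size 4, align 4) → ends 12; blocks at 12 (size 4, align 4) → ends 16; signature at 16 (size 2, align 2) → ends 18; tail pad 6 to reach multiple of 8; total 24 bytes, alignment 8
src at 0 (size 24, align 8) → ends 24
proto at 24 (size 1, align 1) → ends 25
pad 1 to align 2 for port
port at 26 (size 2, align 2) → ends 28
length at 28 (size 4, align 4) → ends 32
checksum at 32 (size 4, align 4) → ends 36
flags at 36 (size 4, align 4) → ends 40
ttl at 40 (size 1, align 1) → ends 41
pad 3 to align 4 for seq
seq at 44 (size 4, align 4) → ends 48
magic at 48 (size 2, align 2) → ends 50
tail pad 6 to reach multiple of 8
total 56 bytes, alignment 8
array of 8: 8 × 56 = 448

448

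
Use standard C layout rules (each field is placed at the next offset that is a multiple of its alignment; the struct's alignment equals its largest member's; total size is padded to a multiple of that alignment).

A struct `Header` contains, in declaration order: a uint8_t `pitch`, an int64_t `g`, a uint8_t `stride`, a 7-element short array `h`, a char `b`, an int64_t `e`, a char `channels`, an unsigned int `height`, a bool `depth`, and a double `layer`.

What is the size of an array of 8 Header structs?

576

@0: pitch [1B, align 1] → 1
+7 pad (align 8)
@8: g [8B, align 8] → 16
@16: stride [1B, align 1] → 17
+1 pad (align 2)
@18: h [14B, align 2] → 32
@32: b [1B, align 1] → 33
+7 pad (align 8)
@40: e [8B, align 8] → 48
@48: channels [1B, align 1] → 49
+3 pad (align 4)
@52: height [4B, align 4] → 56
@56: depth [1B, align 1] → 57
+7 pad (align 8)
@64: layer [8B, align 8] → 72
size 72, align 8
array of 8: 8 × 72 = 576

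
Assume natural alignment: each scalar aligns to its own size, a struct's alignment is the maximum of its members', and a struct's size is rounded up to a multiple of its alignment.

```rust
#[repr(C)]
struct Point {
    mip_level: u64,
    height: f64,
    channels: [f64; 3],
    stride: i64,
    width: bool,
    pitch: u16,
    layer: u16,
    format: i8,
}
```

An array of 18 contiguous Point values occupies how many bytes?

mip_level at 0 (size 8, align 8) → ends 8
height at 8 (size 8, align 8) → ends 16
channels at 16 (size 24, align 8) → ends 40
stride at 40 (size 8, align 8) → ends 48
width at 48 (size 1, align 1) → ends 49
pad 1 to align 2 for pitch
pitch at 50 (size 2, align 2) → ends 52
layer at 52 (size 2, align 2) → ends 54
format at 54 (size 1, align 1) → ends 55
tail pad 1 to reach multiple of 8
total 56 bytes, alignment 8
array of 18: 18 × 56 = 1008

1008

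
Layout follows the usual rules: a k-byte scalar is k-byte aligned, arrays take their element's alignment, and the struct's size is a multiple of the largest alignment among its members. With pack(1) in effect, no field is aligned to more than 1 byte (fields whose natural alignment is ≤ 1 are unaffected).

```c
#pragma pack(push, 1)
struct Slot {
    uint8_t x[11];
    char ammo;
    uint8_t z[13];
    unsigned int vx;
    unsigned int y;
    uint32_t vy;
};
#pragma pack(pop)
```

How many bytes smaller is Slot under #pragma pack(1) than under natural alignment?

natural layout:
  @0: x [11B, align 1] → 11
  @11: ammo [1B, align 1] → 12
  @12: z [13B, align 1] → 25
  +3 pad (align 4)
  @28: vx [4B, align 4] → 32
  @32: y [4B, align 4] → 36
  @36: vy [4B, align 4] → 40
  size 40, align 4
packed(1) layout:
  @0: x [11B, align 1] → 11
  @11: ammo [1B, align 1] → 12
  @12: z [13B, align 1] → 25
  @25: vx [4B, align 1] → 29
  @29: y [4B, align 1] → 33
  @33: vy [4B, align 1] → 37
  size 37, align 1
40 − 37 = 3

3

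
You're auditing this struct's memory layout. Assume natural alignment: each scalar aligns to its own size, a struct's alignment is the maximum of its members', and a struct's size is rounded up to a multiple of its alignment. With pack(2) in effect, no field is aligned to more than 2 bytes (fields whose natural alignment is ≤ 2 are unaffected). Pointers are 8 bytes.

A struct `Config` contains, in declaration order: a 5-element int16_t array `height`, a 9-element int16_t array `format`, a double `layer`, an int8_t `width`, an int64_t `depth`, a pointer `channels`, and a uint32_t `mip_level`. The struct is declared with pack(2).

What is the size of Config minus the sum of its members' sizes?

0..10  height  (10B, 2-aligned)
10..28  format  (18B, 2-aligned)
28..36  layer  (8B, 2-aligned)
36..37  width  (1B, 1-aligned)
37..38  -- padding (1B)
38..46  depth  (8B, 2-aligned)
46..54  channels  (8B, 2-aligned)
54..58  mip_level  (4B, 2-aligned)
sizeof = 58, alignof = 2
data bytes 57, size 58 → padding 1

1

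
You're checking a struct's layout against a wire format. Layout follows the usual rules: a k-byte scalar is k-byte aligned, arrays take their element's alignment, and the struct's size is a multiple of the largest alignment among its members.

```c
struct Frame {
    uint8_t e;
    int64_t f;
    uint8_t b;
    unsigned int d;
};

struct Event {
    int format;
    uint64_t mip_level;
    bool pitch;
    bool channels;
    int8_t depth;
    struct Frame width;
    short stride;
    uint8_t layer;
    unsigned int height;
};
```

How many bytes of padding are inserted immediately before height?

1

Frame: e at 0 (size 1, align 1) → ends 1; pad 7 to align 8 for f; f at 8 (size 8, align 8) → ends 16; b at 16 (size 1, align 1) → ends 17; pad 3 to align 4 for d; d at 20 (size 4, align 4) → ends 24; total 24 bytes, alignment 8
format at 0 (size 4, align 4) → ends 4
pad 4 to align 8 for mip_level
mip_level at 8 (size 8, align 8) → ends 16
pitch at 16 (size 1, align 1) → ends 17
channels at 17 (size 1, align 1) → ends 18
depth at 18 (size 1, align 1) → ends 19
pad 5 to align 8 for width
width at 24 (size 24, align 8) → ends 48
stride at 48 (size 2, align 2) → ends 50
layer at 50 (size 1, align 1) → ends 51
pad 1 to align 4 for height
height at 52 (size 4, align 4) → ends 56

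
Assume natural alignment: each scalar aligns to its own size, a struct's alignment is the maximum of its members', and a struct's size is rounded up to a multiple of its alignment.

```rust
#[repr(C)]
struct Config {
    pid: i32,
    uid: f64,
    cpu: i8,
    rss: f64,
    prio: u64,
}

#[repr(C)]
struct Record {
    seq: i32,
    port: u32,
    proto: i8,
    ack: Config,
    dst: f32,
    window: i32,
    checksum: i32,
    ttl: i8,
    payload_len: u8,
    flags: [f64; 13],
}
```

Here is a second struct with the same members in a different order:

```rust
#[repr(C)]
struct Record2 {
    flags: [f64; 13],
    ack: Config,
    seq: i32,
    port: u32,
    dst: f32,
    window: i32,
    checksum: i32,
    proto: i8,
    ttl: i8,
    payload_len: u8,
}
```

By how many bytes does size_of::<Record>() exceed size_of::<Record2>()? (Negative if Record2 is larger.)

8

Config: @0: pid [4B, align 4] → 4; +4 pad (align 8); @8: uid [8B, align 8] → 16; @16: cpu [1B, align 1] → 17; +7 pad (align 8); @24: rss [8B, align 8] → 32; @32: prio [8B, align 8] → 40; size 40, align 8
@0: seq [4B, align 4] → 4
@4: port [4B, align 4] → 8
@8: proto [1B, align 1] → 9
+7 pad (align 8)
@16: ack [40B, align 8] → 56
@56: dst [4B, align 4] → 60
@60: window [4B, align 4] → 64
@64: checksum [4B, align 4] → 68
@68: ttl [1B, align 1] → 69
@69: payload_len [1B, align 1] → 70
+2 pad (align 8)
@72: flags [104B, align 8] → 176
size 176, align 8
— Record2 —
@0: flags [104B, align 8] → 104
@104: ack [40B, align 8] → 144
@144: seq [4B, align 4] → 148
@148: port [4B, align 4] → 152
@152: dst [4B, align 4] → 156
@156: window [4B, align 4] → 160
@160: checksum [4B, align 4] → 164
@164: proto [1B, align 1] → 165
@165: ttl [1B, align 1] → 166
@166: payload_len [1B, align 1] → 167
+1 tail pad (align 8)
size 168, align 8
176 − 168 = 8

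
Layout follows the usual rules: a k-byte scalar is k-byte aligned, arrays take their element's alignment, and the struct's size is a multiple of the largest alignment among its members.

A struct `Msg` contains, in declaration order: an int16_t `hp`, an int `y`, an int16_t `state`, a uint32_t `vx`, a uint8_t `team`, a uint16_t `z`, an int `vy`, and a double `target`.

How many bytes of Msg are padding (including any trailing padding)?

hp at 0 (size 2, align 2) → ends 2
pad 2 to align 4 for y
y at 4 (size 4, align 4) → ends 8
state at 8 (size 2, align 2) → ends 10
pad 2 to align 4 for vx
vx at 12 (size 4, align 4) → ends 16
team at 16 (size 1, align 1) → ends 17
pad 1 to align 2 for z
z at 18 (size 2, align 2) → ends 20
vy at 20 (size 4, align 4) → ends 24
target at 24 (size 8, align 8) → ends 32
total 32 bytes, alignment 8
data bytes 27, size 32 → padding 5

5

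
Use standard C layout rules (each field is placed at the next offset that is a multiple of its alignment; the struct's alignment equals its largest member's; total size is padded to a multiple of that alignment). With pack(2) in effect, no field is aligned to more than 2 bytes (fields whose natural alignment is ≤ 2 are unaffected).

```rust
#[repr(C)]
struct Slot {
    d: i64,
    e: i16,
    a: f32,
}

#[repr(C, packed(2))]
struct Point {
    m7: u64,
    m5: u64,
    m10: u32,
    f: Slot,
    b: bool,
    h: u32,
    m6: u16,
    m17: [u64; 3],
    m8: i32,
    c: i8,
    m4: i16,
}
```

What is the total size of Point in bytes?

76 bytes

Slot: @0: d [8B, align 8] → 8; @8: e [2B, align 2] → 10; +2 pad (align 4); @12: a [4B, align 4] → 16; size 16, align 8
@0: m7 [8B, align 2] → 8
@8: m5 [8B, align 2] → 16
@16: m10 [4B, align 2] → 20
@20: f [16B, align 2] → 36
@36: b [1B, align 1] → 37
+1 pad (align 2)
@38: h [4B, align 2] → 42
@42: m6 [2B, align 2] → 44
@44: m17 [24B, align 2] → 68
@68: m8 [4B, align 2] → 72
@72: c [1B, align 1] → 73
+1 pad (align 2)
@74: m4 [2B, align 2] → 76
size 76, align 2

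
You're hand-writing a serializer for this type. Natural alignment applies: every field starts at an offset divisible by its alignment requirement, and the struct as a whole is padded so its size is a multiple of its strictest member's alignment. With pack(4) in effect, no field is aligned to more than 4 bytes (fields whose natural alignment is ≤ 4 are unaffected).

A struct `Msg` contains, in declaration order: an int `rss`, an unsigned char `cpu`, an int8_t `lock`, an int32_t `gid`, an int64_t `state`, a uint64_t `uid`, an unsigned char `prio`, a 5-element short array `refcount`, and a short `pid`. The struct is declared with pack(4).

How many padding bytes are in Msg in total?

@0: rss [4B, align 4] → 4
@4: cpu [1B, align 1] → 5
@5: lock [1B, align 1] → 6
+2 pad (align 4)
@8: gid [4B, align 4] → 12
@12: state [8B, align 4] → 20
@20: uid [8B, align 4] → 28
@28: prio [1B, align 1] → 29
+1 pad (align 2)
@30: refcount [10B, align 2] → 40
@40: pid [2B, align 2] → 42
+2 tail pad (align 4)
size 44, align 4
data bytes 39, size 44 → padding 5

5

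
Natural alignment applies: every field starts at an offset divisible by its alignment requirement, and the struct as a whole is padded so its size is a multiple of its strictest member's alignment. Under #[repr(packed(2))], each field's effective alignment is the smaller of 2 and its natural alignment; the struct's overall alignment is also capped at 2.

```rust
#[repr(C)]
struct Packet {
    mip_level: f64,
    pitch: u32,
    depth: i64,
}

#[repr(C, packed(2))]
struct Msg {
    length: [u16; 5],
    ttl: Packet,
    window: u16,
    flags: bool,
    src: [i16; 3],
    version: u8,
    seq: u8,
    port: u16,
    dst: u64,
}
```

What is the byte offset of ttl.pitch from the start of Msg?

Packet: mip_level at 0 (size 8, align 8) → ends 8; pitch at 8 (size 4, align 4) → ends 12; pad 4 to align 8 for depth; depth at 16 (size 8, align 8) → ends 24; total 24 bytes, alignment 8
length at 0 (size 10, align 2) → ends 10
ttl at 10 (size 24, align 2) → ends 34
within Packet: pitch at 8
10 + 8 = 18

18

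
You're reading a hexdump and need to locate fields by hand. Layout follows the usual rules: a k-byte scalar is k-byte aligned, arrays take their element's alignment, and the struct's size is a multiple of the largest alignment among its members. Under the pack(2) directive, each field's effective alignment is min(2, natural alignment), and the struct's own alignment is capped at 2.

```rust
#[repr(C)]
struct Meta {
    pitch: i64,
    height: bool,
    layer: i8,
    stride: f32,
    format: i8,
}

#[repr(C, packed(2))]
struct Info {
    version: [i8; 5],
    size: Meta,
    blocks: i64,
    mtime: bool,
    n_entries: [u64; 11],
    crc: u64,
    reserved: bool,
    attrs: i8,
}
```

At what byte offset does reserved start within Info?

Meta: @0: pitch [8B, align 8] → 8; @8: height [1B, align 1] → 9; @9: layer [1B, align 1] → 10; +2 pad (align 4); @12: stride [4B, align 4] → 16; @16: format [1B, align 1] → 17; +7 tail pad (align 8); size 24, align 8
@0: version [5B, align 1] → 5
+1 pad (align 2)
@6: size [24B, align 2] → 30
@30: blocks [8B, align 2] → 38
@38: mtime [1B, align 1] → 39
+1 pad (align 2)
@40: n_entries [88B, align 2] → 128
@128: crc [8B, align 2] → 136
@136: reserved [1B, align 1] → 137

136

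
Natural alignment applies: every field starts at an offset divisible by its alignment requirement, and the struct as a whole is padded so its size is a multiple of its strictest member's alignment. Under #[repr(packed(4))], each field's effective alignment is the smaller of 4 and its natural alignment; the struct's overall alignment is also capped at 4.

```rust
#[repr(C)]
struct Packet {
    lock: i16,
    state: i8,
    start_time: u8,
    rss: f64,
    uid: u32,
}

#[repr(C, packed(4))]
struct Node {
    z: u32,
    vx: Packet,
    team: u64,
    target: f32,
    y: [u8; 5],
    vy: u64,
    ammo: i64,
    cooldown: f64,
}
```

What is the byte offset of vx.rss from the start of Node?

Packet: 0..2  lock  (2B, 2-aligned); 2..3  state  (1B, 1-aligned); 3..4  start_time  (1B, 1-aligned); 4..8  -- padding (4B); 8..16  rss  (8B, 8-aligned); 16..20  uid  (4B, 4-aligned); 20..24  -- tail padding (4B); sizeof = 24, alignof = 8
0..4  z  (4B, 4-aligned)
4..28  vx  (24B, 4-aligned)
within Packet: rss at 8
4 + 8 = 12

12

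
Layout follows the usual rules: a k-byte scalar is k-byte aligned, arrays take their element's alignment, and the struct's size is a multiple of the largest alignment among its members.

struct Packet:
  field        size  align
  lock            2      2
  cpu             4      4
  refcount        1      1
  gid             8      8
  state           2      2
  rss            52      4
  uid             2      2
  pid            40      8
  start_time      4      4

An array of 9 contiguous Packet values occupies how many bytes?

1224

0..2  lock  (2B, 2-aligned)
2..4  -- padding (2B)
4..8  cpu  (4B, 4-aligned)
8..9  refcount  (1B, 1-aligned)
9..16  -- padding (7B)
16..24  gid  (8B, 8-aligned)
24..26  state  (2B, 2-aligned)
26..28  -- padding (2B)
28..80  rss  (52B, 4-aligned)
80..82  uid  (2B, 2-aligned)
82..88  -- padding (6B)
88..128  pid  (40B, 8-aligned)
128..132  start_time  (4B, 4-aligned)
132..136  -- tail padding (4B)
sizeof = 136, alignof = 8
array of 9: 9 × 136 = 1224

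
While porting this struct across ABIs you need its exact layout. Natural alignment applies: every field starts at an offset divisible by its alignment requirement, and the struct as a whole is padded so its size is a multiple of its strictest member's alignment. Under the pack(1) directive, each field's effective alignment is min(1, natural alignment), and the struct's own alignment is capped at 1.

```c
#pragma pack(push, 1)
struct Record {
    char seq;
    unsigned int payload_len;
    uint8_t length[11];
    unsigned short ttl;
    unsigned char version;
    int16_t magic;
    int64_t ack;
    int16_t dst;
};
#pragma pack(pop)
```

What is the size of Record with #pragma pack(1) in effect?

0..1  seq  (1B, 1-aligned)
1..5  payload_len  (4B, 1-aligned)
5..16  length  (11B, 1-aligned)
16..18  ttl  (2B, 1-aligned)
18..19  version  (1B, 1-aligned)
19..21  magic  (2B, 1-aligned)
21..29  ack  (8B, 1-aligned)
29..31  dst  (2B, 1-aligned)
sizeof = 31, alignof = 1

31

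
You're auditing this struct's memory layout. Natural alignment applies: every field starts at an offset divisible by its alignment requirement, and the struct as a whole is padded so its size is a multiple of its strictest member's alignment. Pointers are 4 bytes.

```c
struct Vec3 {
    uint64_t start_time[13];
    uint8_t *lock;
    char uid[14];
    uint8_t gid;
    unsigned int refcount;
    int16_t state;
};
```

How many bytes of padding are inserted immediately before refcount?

start_time at 0 (size 104, align 8) → ends 104
lock at 104 (size 4, align 4) → ends 108
uid at 108 (size 14, align 1) → ends 122
gid at 122 (size 1, align 1) → ends 123
pad 1 to align 4 for refcount
refcount at 124 (size 4, align 4) → ends 128

1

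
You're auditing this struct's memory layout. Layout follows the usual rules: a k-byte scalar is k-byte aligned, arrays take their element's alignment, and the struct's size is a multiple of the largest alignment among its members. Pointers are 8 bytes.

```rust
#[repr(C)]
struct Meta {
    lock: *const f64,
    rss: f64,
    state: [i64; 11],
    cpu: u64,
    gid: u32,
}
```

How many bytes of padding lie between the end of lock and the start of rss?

@0: lock [8B, align 8] → 8
@8: rss [8B, align 8] → 16

0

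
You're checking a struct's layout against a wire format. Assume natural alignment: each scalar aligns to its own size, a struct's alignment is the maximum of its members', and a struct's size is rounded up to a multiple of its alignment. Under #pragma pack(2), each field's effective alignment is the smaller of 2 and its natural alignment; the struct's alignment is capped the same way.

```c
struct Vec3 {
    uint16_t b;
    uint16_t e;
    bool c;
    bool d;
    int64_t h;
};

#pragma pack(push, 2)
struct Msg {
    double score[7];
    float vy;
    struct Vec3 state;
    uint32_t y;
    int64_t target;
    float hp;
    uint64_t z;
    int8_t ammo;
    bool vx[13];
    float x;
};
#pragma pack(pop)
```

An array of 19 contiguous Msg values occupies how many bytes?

Vec3: 0..2  b  (2B, 2-aligned); 2..4  e  (2B, 2-aligned); 4..5  c  (1B, 1-aligned); 5..6  d  (1B, 1-aligned); 6..8  -- padding (2B); 8..16  h  (8B, 8-aligned); sizeof = 16, alignof = 8
0..56  score  (56B, 2-aligned)
56..60  vy  (4B, 2-aligned)
60..76  state  (16B, 2-aligned)
76..80  y  (4B, 2-aligned)
80..88  target  (8B, 2-aligned)
88..92  hp  (4B, 2-aligned)
92..100  z  (8B, 2-aligned)
100..101  ammo  (1B, 1-aligned)
101..114  vx  (13B, 1-aligned)
114..118  x  (4B, 2-aligned)
sizeof = 118, alignof = 2
array of 19: 19 × 118 = 2242

2242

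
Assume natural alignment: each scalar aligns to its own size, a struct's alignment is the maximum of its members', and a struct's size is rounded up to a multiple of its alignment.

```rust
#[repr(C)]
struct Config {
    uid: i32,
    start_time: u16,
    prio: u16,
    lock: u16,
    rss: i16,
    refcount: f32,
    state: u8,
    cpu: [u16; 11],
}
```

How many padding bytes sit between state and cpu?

uid at 0 (size 4, align 4) → ends 4
start_time at 4 (size 2, align 2) → ends 6
prio at 6 (size 2, align 2) → ends 8
lock at 8 (size 2, align 2) → ends 10
rss at 10 (size 2, align 2) → ends 12
refcount at 12 (size 4, align 4) → ends 16
state at 16 (size 1, align 1) → ends 17
pad 1 to align 2 for cpu
cpu at 18 (size 22, align 2) → ends 40

1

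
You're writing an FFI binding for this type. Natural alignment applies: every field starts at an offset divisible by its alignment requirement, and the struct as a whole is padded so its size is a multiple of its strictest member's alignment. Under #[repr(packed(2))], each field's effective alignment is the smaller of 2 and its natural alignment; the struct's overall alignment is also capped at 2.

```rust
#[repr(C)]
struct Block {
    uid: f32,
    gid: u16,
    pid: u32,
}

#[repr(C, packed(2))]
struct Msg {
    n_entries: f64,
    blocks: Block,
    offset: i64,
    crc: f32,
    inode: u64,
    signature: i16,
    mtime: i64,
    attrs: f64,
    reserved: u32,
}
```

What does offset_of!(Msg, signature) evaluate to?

Block: 0..4  uid  (4B, 4-aligned); 4..6  gid  (2B, 2-aligned); 6..8  -- padding (2B); 8..12  pid  (4B, 4-aligned); sizeof = 12, alignof = 4
0..8  n_entries  (8B, 2-aligned)
8..20  blocks  (12B, 2-aligned)
20..28  offset  (8B, 2-aligned)
28..32  crc  (4B, 2-aligned)
32..40  inode  (8B, 2-aligned)
40..42  signature  (2B, 2-aligned)

40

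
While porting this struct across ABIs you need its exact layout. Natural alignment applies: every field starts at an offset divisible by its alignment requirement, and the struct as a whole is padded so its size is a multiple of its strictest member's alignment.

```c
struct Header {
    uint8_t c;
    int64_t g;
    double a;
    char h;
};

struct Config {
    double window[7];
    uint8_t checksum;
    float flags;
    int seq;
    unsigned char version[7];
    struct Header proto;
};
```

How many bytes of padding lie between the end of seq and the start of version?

Header: c at 0 (size 1, align 1) → ends 1; pad 7 to align 8 for g; g at 8 (size 8, align 8) → ends 16; a at 16 (size 8, align 8) → ends 24; h at 24 (size 1, align 1) → ends 25; tail pad 7 to reach multiple of 8; total 32 bytes, alignment 8
window at 0 (size 56, align 8) → ends 56
checksum at 56 (size 1, align 1) → ends 57
pad 3 to align 4 for flags
flags at 60 (size 4, align 4) → ends 64
seq at 64 (size 4, align 4) → ends 68
version at 68 (size 7, align 1) → ends 75

0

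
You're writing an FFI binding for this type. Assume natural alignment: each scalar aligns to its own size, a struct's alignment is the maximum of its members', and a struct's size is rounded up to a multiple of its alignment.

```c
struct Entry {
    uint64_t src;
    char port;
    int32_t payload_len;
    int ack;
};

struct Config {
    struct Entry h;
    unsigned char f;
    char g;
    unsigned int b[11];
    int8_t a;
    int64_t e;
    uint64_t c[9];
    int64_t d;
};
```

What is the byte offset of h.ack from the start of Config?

16

Entry: 0..8  src  (8B, 8-aligned); 8..9  port  (1B, 1-aligned); 9..12  -- padding (3B); 12..16  payload_len  (4B, 4-aligned); 16..20  ack  (4B, 4-aligned); 20..24  -- tail padding (4B); sizeof = 24, alignof = 8
0..24  h  (24B, 8-aligned)
within Entry: ack at 16
0 + 16 = 16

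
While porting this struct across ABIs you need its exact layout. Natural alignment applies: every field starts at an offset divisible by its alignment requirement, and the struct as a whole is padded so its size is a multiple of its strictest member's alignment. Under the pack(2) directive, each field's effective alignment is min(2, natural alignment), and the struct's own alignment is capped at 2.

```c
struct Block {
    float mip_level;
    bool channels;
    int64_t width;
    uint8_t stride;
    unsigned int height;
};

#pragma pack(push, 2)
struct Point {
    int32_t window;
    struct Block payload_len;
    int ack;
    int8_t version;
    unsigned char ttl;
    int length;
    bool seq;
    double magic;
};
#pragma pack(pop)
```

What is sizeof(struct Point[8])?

384

Block: @0: mip_level [4B, align 4] → 4; @4: channels [1B, align 1] → 5; +3 pad (align 8); @8: width [8B, align 8] → 16; @16: stride [1B, align 1] → 17; +3 pad (align 4); @20: height [4B, align 4] → 24; size 24, align 8
@0: window [4B, align 2] → 4
@4: payload_len [24B, align 2] → 28
@28: ack [4B, align 2] → 32
@32: version [1B, align 1] → 33
@33: ttl [1B, align 1] → 34
@34: length [4B, align 2] → 38
@38: seq [1B, align 1] → 39
+1 pad (align 2)
@40: magic [8B, align 2] → 48
size 48, align 2
array of 8: 8 × 48 = 384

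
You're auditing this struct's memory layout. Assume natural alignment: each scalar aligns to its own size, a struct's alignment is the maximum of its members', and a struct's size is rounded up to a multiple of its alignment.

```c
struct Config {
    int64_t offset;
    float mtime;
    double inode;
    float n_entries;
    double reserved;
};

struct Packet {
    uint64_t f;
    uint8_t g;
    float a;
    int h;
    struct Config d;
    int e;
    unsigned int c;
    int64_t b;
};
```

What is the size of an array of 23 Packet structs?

Config: offset at 0 (size 8, align 8) → ends 8; mtime at 8 (size 4, align 4) → ends 12; pad 4 to align 8 for inode; inode at 16 (size 8, align 8) → ends 24; n_entries at 24 (size 4, align 4) → ends 28; pad 4 to align 8 for reserved; reserved at 32 (size 8, align 8) → ends 40; total 40 bytes, alignment 8
f at 0 (size 8, align 8) → ends 8
g at 8 (size 1, align 1) → ends 9
pad 3 to align 4 for a
a at 12 (size 4, align 4) → ends 16
h at 16 (size 4, align 4) → ends 20
pad 4 to align 8 for d
d at 24 (size 40, align 8) → ends 64
e at 64 (size 4, align 4) → ends 68
c at 68 (size 4, align 4) → ends 72
b at 72 (size 8, align 8) → ends 80
total 80 bytes, alignment 8
array of 23: 23 × 80 = 1840

1840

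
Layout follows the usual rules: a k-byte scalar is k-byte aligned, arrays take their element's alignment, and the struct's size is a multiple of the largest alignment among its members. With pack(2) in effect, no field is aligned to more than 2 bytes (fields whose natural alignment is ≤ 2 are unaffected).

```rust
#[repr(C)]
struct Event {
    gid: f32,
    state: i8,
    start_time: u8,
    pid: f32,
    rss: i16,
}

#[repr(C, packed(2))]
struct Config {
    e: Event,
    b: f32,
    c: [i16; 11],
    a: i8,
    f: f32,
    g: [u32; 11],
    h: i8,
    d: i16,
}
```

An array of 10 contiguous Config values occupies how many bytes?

960

Event: @0: gid [4B, align 4] → 4; @4: state [1B, align 1] → 5; @5: start_time [1B, align 1] → 6; +2 pad (align 4); @8: pid [4B, align 4] → 12; @12: rss [2B, align 2] → 14; +2 tail pad (align 4); size 16, align 4
@0: e [16B, align 2] → 16
@16: b [4B, align 2] → 20
@20: c [22B, align 2] → 42
@42: a [1B, align 1] → 43
+1 pad (align 2)
@44: f [4B, align 2] → 48
@48: g [44B, align 2] → 92
@92: h [1B, align 1] → 93
+1 pad (align 2)
@94: d [2B, align 2] → 96
size 96, align 2
array of 10: 10 × 96 = 960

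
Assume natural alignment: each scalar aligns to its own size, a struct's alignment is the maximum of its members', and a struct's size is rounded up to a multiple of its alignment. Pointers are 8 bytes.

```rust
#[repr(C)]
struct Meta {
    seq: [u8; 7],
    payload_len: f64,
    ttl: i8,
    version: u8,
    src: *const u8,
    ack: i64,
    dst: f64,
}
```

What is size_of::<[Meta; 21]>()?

seq at 0 (size 7, align 1) → ends 7
pad 1 to align 8 for payload_len
payload_len at 8 (size 8, align 8) → ends 16
ttl at 16 (size 1, align 1) → ends 17
version at 17 (size 1, align 1) → ends 18
pad 6 to align 8 for src
src at 24 (size 8, align 8) → ends 32
ack at 32 (size 8, align 8) → ends 40
dst at 40 (size 8, align 8) → ends 48
total 48 bytes, alignment 8
array of 21: 21 × 48 = 1008

1008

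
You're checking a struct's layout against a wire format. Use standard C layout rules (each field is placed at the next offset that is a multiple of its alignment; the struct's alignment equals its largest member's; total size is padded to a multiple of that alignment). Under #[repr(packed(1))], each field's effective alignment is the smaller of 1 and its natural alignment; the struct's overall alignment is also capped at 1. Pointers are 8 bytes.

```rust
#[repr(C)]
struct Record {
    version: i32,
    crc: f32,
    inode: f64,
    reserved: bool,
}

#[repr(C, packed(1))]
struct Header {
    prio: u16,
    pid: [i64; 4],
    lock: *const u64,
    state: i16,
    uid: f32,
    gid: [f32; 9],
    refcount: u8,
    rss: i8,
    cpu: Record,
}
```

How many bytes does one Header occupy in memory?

Record: 0..4  version  (4B, 4-aligned); 4..8  crc  (4B, 4-aligned); 8..16  inode  (8B, 8-aligned); 16..17  reserved  (1B, 1-aligned); 17..24  -- tail padding (7B); sizeof = 24, alignof = 8
0..2  prio  (2B, 1-aligned)
2..34  pid  (32B, 1-aligned)
34..42  lock  (8B, 1-aligned)
42..44  state  (2B, 1-aligned)
44..48  uid  (4B, 1-aligned)
48..84  gid  (36B, 1-aligned)
84..85  refcount  (1B, 1-aligned)
85..86  rss  (1B, 1-aligned)
86..110  cpu  (24B, 1-aligned)
sizeof = 110, alignof = 1

110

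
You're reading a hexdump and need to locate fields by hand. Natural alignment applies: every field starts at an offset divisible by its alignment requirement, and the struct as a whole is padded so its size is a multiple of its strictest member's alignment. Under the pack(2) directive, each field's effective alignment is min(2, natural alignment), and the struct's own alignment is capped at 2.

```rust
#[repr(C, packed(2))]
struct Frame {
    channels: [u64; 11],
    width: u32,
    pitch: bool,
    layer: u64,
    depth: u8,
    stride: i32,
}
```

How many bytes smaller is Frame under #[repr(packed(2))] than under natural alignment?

4

natural layout:
  channels at 0 (size 88, align 8) → ends 88
  width at 88 (size 4, align 4) → ends 92
  pitch at 92 (size 1, align 1) → ends 93
  pad 3 to align 8 for layer
  layer at 96 (size 8, align 8) → ends 104
  depth at 104 (size 1, align 1) → ends 105
  pad 3 to align 4 for stride
  stride at 108 (size 4, align 4) → ends 112
  total 112 bytes, alignment 8
packed(2) layout:
  channels at 0 (size 88, align 2) → ends 88
  width at 88 (size 4, align 2) → ends 92
  pitch at 92 (size 1, align 1) → ends 93
  pad 1 to align 2 for layer
  layer at 94 (size 8, align 2) → ends 102
  depth at 102 (size 1, align 1) → ends 103
  pad 1 to align 2 for stride
  stride at 104 (size 4, align 2) → ends 108
  total 108 bytes, alignment 2
112 − 108 = 4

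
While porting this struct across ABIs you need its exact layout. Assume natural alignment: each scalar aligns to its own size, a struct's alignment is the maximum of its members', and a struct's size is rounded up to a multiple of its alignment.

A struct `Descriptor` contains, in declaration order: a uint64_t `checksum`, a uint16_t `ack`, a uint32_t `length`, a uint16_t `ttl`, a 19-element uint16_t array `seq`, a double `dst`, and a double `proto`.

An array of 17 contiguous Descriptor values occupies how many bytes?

1224

0..8  checksum  (8B, 8-aligned)
8..10  ack  (2B, 2-aligned)
10..12  -- padding (2B)
12..16  length  (4B, 4-aligned)
16..18  ttl  (2B, 2-aligned)
18..56  seq  (38B, 2-aligned)
56..64  dst  (8B, 8-aligned)
64..72  proto  (8B, 8-aligned)
sizeof = 72, alignof = 8
array of 17: 17 × 72 = 1224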